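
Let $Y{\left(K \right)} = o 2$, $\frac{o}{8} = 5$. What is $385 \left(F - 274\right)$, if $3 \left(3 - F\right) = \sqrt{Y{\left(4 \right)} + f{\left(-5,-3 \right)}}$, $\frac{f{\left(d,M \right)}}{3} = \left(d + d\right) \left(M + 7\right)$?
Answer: $-104335 - \frac{770 i \sqrt{10}}{3} \approx -1.0434 \cdot 10^{5} - 811.65 i$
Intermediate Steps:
$o = 40$ ($o = 8 \cdot 5 = 40$)
$f{\left(d,M \right)} = 6 d \left(7 + M\right)$ ($f{\left(d,M \right)} = 3 \left(d + d\right) \left(M + 7\right) = 3 \cdot 2 d \left(7 + M\right) = 6 d \left(7 + M\right)$)
$Y{\left(K \right)} = 80$ ($Y{\left(K \right)} = 40 \cdot 2 = 80$)
$F = 3 - \frac{2 i \sqrt{10}}{3}$ ($F = 3 - \frac{\sqrt{80 + 6 \left(-5\right) \left(7 - 3\right)}}{3} = 3 - \frac{\sqrt{80 + 6 \left(-5\right) 4}}{3} = 3 - \frac{\sqrt{80 - 120}}{3} = 3 - \frac{\sqrt{-40}}{3} = 3 - \frac{2 i \sqrt{10}}{3} \approx 3.0 - 2.1082 i$)
$385 \left(F - 274\right) = 385 \left(\left(3 - \frac{2 i \sqrt{10}}{3}\right) - 274\right) = 385 \left(-271 - \frac{2 i \sqrt{10}}{3}\right) = -104335 - \frac{770 i \sqrt{10}}{3}$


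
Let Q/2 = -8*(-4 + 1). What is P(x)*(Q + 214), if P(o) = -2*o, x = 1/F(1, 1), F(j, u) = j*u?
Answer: -524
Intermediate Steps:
x = 1 (x = 1/(1*1) = 1/1 = 1)
Q = 48 (Q = 2*(-8*(-4 + 1)) = 2*(-8*(-3)) = 2*24 = 48)
P(x)*(Q + 214) = (-2*1)*(48 + 214) = -2*262 = -524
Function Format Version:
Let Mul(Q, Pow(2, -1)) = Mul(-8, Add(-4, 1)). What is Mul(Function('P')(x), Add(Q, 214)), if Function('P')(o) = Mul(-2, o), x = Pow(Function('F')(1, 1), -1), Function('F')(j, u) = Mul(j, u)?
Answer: -524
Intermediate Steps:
x = 1 (x = Pow(Mul(1, 1), -1) = Pow(1, -1) = 1)
Q = 48 (Q = Mul(2, Mul(-8, Add(-4, 1))) = Mul(2, Mul(-8, -3)) = Mul(2, 24) = 48)
Mul(Function('P')(x), Add(Q, 214)) = Mul(Mul(-2, 1), Add(48, 214)) = Mul(-2, 262) = -524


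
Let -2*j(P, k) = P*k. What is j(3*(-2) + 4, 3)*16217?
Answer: 48651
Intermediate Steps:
j(P, k) = -P*k/2
j(3*(-2) + 4, 3)*16217 = -½*(3*(-2) + 4)*3*16217 = -½*(-6 + 4)*3*16217 = -½*(-2)*3*16217 = 3*16217 = 48651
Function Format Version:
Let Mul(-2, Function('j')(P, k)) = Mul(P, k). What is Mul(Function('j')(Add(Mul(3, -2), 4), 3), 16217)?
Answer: 48651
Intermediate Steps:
Function('j')(P, k) = Mul(Rational(-1, 2), P, k) (Function('j')(P, k) = Mul(Rational(-1, 2), Mul(P, k)) = Mul(Rational(-1, 2), P, k))
Mul(Function('j')(Add(Mul(3, -2), 4), 3), 16217) = Mul(Mul(Rational(-1, 2), Add(Mul(3, -2), 4), 3), 16217) = Mul(Mul(Rational(-1, 2), Add(-6, 4), 3), 16217) = Mul(Mul(Rational(-1, 2), -2, 3), 16217) = Mul(3, 16217) = 48651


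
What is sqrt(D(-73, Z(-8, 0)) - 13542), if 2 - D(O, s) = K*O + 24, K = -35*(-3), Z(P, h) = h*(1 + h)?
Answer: I*sqrt(5899) ≈ 76.805*I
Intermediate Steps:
K = 105
D(O, s) = -22 - 105*O (D(O, s) = 2 - (105*O + 24) = 2 - (24 + 105*O) = 2 + (-24 - 105*O) = -22 - 105*O)
sqrt(D(-73, Z(-8, 0)) - 13542) = sqrt((-22 - 105*(-73)) - 13542) = sqrt((-22 + 7665) - 13542) = sqrt(7643 - 13542) = sqrt(-5899) = I*sqrt(5899)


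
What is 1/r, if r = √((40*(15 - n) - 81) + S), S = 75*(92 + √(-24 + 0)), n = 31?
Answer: (6179 + 150*I*√6)^(-½) ≈ 0.012705 - 0.0003774*I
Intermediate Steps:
S = 6900 + 150*I*√6 (S = 75*(92 + √(-24)) = 75*(92 + 2*I*√6) = 6900 + 150*I*√6 ≈ 6900.0 + 367.42*I)
r = √(6179 + 150*I*√6) (r = √((40*(15 - 1*31) - 81) + (6900 + 150*I*√6)) = √((40*(15 - 31) - 81) + (6900 + 150*I*√6)) = √((40*(-16) - 81) + (6900 + 150*I*√6)) = √((-640 - 81) + (6900 + 150*I*√6)) = √(-721 + (6900 + 150*I*√6)) = √(6179 + 150*I*√6) ≈ 78.641 + 2.3361*I)
1/r = 1/(√(6179 + 150*I*√6)) = (6179 + 150*I*√6)^(-½)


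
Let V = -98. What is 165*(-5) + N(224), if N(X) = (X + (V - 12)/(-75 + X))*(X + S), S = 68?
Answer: 9590747/149 ≈ 64367.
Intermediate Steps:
N(X) = (68 + X)*(X - 110/(-75 + X)) (N(X) = (X + (-98 - 12)/(-75 + X))*(X + 68) = (X - 110/(-75 + X))*(68 + X) = (68 + X)*(X - 110/(-75 + X)))
165*(-5) + N(224) = 165*(-5) + (-7480 + 224³ - 5210*224 - 7*224²)/(-75 + 224) = -825 + (-7480 + 11239424 - 1167040 - 7*50176)/149 = -825 + (-7480 + 11239424 - 1167040 - 351232)/149 = -825 + (1/149)*9713672 = -825 + 9713672/149 = 9590747/149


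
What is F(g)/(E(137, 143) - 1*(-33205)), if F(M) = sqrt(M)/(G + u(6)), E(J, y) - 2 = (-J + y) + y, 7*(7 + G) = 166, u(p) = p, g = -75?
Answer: 35*I*sqrt(3)/5303604 ≈ 1.143e-5*I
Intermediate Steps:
G = 117/7 (G = -7 + (1/7)*166 = -7 + 166/7 = 117/7 ≈ 16.714)
E(J, y) = 2 - J + 2*y (E(J, y) = 2 + ((-J + y) + y) = 2 + ((y - J) + y) = 2 + (-J + 2*y) = 2 - J + 2*y)
F(M) = 7*sqrt(M)/159 (F(M) = sqrt(M)/(117/7 + 6) = sqrt(M)/(159/7) = 7*sqrt(M)/159)
F(g)/(E(137, 143) - 1*(-33205)) = (7*sqrt(-75)/159)/((2 - 1*137 + 2*143) - 1*(-33205)) = (7*(5*I*sqrt(3))/159)/((2 - 137 + 286) + 33205) = (35*I*sqrt(3)/159)/(151 + 33205) = (35*I*sqrt(3)/159)/33356 = (35*I*sqrt(3)/159)*(1/33356) = 35*I*sqrt(3)/5303604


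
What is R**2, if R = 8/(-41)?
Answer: 64/1681 ≈ 0.038073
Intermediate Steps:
R = -8/41 (R = 8*(-1/41) = -8/41 ≈ -0.19512)
R**2 = (-8/41)**2 = 64/1681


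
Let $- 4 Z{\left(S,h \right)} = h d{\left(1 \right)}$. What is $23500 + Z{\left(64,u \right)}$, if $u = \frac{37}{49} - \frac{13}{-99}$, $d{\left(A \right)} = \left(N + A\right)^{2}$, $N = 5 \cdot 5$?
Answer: $\frac{113271800}{4851} \approx 23350.0$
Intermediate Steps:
$N = 25$
$d{\left(A \right)} = \left(25 + A\right)^{2}$
$u = \frac{4300}{4851}$ ($u = 37 \cdot \frac{1}{49} - - \frac{13}{99} = \frac{37}{49} + \frac{13}{99} = \frac{4300}{4851} \approx 0.88642$)
$Z{\left(S,h \right)} = - 169 h$ ($Z{\left(S,h \right)} = - \frac{h \left(25 + 1\right)^{2}}{4} = - \frac{h 26^{2}}{4} = - \frac{h 676}{4} = - \frac{676 h}{4} = - 169 h$)
$23500 + Z{\left(64,u \right)} = 23500 - \frac{726700}{4851} = \frac{113271800}{4851}$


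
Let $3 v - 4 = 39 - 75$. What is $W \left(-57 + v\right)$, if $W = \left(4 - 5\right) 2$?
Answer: $\frac{406}{3} \approx 135.33$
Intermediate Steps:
$v = - \frac{32}{3}$ ($v = \frac{4}{3} + \frac{39 - 75}{3} = \frac{4}{3} + \frac{1}{3} \left(-36\right) = \frac{4}{3} - 12 = - \frac{32}{3} \approx -10.667$)
$W = -2$ ($W = \left(-1\right) 2 = -2$)
$W \left(-57 + v\right) = - 2 \left(-57 - \frac{32}{3}\right) = \left(-2\right) \left(- \frac{203}{3}\right) = \frac{406}{3}$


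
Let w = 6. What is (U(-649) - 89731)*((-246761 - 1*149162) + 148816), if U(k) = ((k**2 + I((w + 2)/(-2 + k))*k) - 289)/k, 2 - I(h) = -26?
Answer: 14489899556013/649 ≈ 2.2327e+10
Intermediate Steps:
I(h) = 28 (I(h) = 2 - 1*(-26) = 2 + 26 = 28)
U(k) = (-289 + k**2 + 28*k)/k (U(k) = ((k**2 + 28*k) - 289)/k = (-289 + k**2 + 28*k)/k)
(U(-649) - 89731)*((-246761 - 1*149162) + 148816) = ((28 - 649 - 289/(-649)) - 89731)*((-246761 - 1*149162) + 148816) = ((28 - 649 - 289*(-1/649)) - 89731)*((-246761 - 149162) + 148816) = ((28 - 649 + 289/649) - 89731)*(-395923 + 148816) = (-402740/649 - 89731)*(-247107) = -58638159/649*(-247107) = 14489899556013/649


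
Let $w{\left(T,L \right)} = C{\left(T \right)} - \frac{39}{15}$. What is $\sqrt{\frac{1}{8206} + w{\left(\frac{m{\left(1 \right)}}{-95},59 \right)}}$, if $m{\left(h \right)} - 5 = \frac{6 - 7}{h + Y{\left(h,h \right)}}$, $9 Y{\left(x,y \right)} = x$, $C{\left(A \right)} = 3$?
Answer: $\frac{\sqrt{673589510}}{41030} \approx 0.63255$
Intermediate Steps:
$Y{\left(x,y \right)} = \frac{x}{9}$
$m{\left(h \right)} = 5 - \frac{9}{10 h}$ ($m{\left(h \right)} = 5 + \frac{6 - 7}{h + \frac{h}{9}} = 5 - \frac{1}{\frac{10}{9} h} = 5 - \frac{9}{10 h}$)
$w{\left(T,L \right)} = \frac{2}{5}$ ($w{\left(T,L \right)} = 3 - \frac{39}{15} = 3 - 39 \cdot \frac{1}{15} = 3 - \frac{13}{5} = \frac{2}{5}$)
$\sqrt{\frac{1}{8206} + w{\left(\frac{m{\left(1 \right)}}{-95},59 \right)}} = \sqrt{\frac{1}{8206} + \frac{2}{5}} = \sqrt{\frac{16417}{41030}} = \frac{\sqrt{673589510}}{41030}$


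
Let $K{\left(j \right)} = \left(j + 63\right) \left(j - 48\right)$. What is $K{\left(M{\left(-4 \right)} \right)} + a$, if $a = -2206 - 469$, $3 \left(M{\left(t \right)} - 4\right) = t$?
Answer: $- \frac{50867}{9} \approx -5651.9$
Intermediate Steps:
$M{\left(t \right)} = 4 + \frac{t}{3}$
$K{\left(j \right)} = \left(-48 + j\right) \left(63 + j\right)$ ($K{\left(j \right)} = \left(63 + j\right) \left(-48 + j\right) = \left(-48 + j\right) \left(63 + j\right)$)
$a = -2675$
$K{\left(M{\left(-4 \right)} \right)} + a = \left(-3024 + \left(4 + \frac{1}{3} \left(-4\right)\right)^{2} + 15 \left(4 + \frac{1}{3} \left(-4\right)\right)\right) - 2675 = \left(-3024 + \left(4 - \frac{4}{3}\right)^{2} + 15 \left(4 - \frac{4}{3}\right)\right) - 2675 = \left(-3024 + \left(\frac{8}{3}\right)^{2} + 15 \cdot \frac{8}{3}\right) - 2675 = \left(-3024 + \frac{64}{9} + 40\right) - 2675 = - \frac{26792}{9} - 2675 = - \frac{50867}{9}$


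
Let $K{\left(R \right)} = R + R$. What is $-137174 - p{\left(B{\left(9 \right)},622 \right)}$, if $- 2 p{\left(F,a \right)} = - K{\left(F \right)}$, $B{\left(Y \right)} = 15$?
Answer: $-137189$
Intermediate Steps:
$K{\left(R \right)} = 2 R$
$p{\left(F,a \right)} = F$ ($p{\left(F,a \right)} = - \frac{\left(-1\right) 2 F}{2} = - \frac{\left(-2\right) F}{2} = F$)
$-137174 - p{\left(B{\left(9 \right)},622 \right)} = -137174 - 15 = -137189$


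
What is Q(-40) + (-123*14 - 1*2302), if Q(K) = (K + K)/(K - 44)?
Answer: -84484/21 ≈ -4023.0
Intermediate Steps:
Q(K) = 2*K/(-44 + K) (Q(K) = (2*K)/(-44 + K) = 2*K/(-44 + K))
Q(-40) + (-123*14 - 1*2302) = 2*(-40)/(-44 - 40) + (-123*14 - 1*2302) = 2*(-40)/(-84) + (-1722 - 2302) = 2*(-40)*(-1/84) - 4024 = 20/21 - 4024 = -84484/21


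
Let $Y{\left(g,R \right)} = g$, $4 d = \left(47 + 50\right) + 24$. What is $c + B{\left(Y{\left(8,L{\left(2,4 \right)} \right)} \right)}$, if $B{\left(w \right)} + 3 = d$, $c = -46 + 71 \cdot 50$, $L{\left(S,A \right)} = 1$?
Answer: $\frac{14125}{4} \approx 3531.3$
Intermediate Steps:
$d = \frac{121}{4}$ ($d = \frac{\left(47 + 50\right) + 24}{4} = \frac{97 + 24}{4} = \frac{1}{4} \cdot 121 = \frac{121}{4} \approx 30.25$)
$c = 3504$ ($c = -46 + 3550 = 3504$)
$B{\left(w \right)} = \frac{109}{4}$ ($B{\left(w \right)} = -3 + \frac{121}{4} = \frac{109}{4}$)
$c + B{\left(Y{\left(8,L{\left(2,4 \right)} \right)} \right)} = 3504 + \frac{109}{4} = \frac{14125}{4}$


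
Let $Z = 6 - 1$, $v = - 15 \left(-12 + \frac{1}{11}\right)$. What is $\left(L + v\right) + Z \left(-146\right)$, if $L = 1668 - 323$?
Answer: $\frac{8730}{11} \approx 793.64$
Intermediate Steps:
$v = \frac{1965}{11}$ ($v = - 15 \left(-12 + \frac{1}{11}\right) = \left(-15\right) \left(- \frac{131}{11}\right) = \frac{1965}{11} \approx 178.64$)
$L = 1345$ ($L = 1668 - 323 = 1345$)
$Z = 5$
$\left(L + v\right) + Z \left(-146\right) = \left(1345 + \frac{1965}{11}\right) + 5 \left(-146\right) = \frac{16760}{11} - 730 = \frac{8730}{11}$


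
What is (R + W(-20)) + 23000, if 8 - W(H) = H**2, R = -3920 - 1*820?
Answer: 17868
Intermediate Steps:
R = -4740 (R = -3920 - 820 = -4740)
W(H) = 8 - H**2
(R + W(-20)) + 23000 = (-4740 + (8 - 1*(-20)**2)) + 23000 = (-4740 + (8 - 1*400)) + 23000 = (-4740 + (8 - 400)) + 23000 = (-4740 - 392) + 23000 = -5132 + 23000 = 17868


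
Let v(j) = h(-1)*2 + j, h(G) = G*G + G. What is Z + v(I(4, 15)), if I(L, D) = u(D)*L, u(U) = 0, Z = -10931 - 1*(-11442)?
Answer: 511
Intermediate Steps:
h(G) = G + G² (h(G) = G² + G = G + G²)
Z = 511 (Z = -10931 + 11442 = 511)
I(L, D) = 0 (I(L, D) = 0*L = 0)
v(j) = j (v(j) = -(1 - 1)*2 + j = -1*0*2 + j = 0*2 + j = 0 + j = j)
Z + v(I(4, 15)) = 511 + 0 = 511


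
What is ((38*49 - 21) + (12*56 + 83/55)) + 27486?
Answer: 1650028/55 ≈ 30001.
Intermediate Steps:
((38*49 - 21) + (12*56 + 83/55)) + 27486 = ((1862 - 21) + (672 + 83*(1/55))) + 27486 = (1841 + (672 + 83/55)) + 27486 = (1841 + 37043/55) + 27486 = 138298/55 + 27486 = 1650028/55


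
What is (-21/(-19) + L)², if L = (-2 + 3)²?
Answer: 1600/361 ≈ 4.4321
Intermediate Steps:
L = 1 (L = 1² = 1)
(-21/(-19) + L)² = (-21/(-19) + 1)² = (-21*(-1/19) + 1)² = (21/19 + 1)² = (40/19)² = 1600/361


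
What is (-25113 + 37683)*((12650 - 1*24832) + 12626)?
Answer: 5581080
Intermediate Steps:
(-25113 + 37683)*((12650 - 1*24832) + 12626) = 12570*((12650 - 24832) + 12626) = 12570*(-12182 + 12626) = 12570*444 = 5581080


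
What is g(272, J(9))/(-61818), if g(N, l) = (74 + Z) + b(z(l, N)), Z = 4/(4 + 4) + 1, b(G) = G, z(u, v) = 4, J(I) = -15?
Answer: -53/41212 ≈ -0.0012860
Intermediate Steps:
Z = 3/2 (Z = 4/8 + 1 = 4*(1/8) + 1 = 1/2 + 1 = 3/2 ≈ 1.5000)
g(N, l) = 159/2 (g(N, l) = (74 + 3/2) + 4 = 151/2 + 4 = 159/2)
g(272, J(9))/(-61818) = (159/2)/(-61818) = (159/2)*(-1/61818) = -53/41212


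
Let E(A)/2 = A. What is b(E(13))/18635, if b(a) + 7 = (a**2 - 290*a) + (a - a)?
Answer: -6871/18635 ≈ -0.36871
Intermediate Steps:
E(A) = 2*A
b(a) = -7 + a**2 - 290*a (b(a) = -7 + ((a**2 - 290*a) + (a - a)) = -7 + ((a**2 - 290*a) + 0) = -7 + (a**2 - 290*a) = -7 + a**2 - 290*a)
b(E(13))/18635 = (-7 + (2*13)**2 - 580*13)/18635 = (-7 + 26**2 - 290*26)*(1/18635) = (-7 + 676 - 7540)*(1/18635) = -6871*1/18635 = -6871/18635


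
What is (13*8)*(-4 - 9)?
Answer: -1352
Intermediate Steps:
(13*8)*(-4 - 9) = 104*(-13) = -1352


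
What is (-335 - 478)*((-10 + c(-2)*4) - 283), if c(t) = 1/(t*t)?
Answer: 237396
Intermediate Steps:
c(t) = t⁻²
(-335 - 478)*((-10 + c(-2)*4) - 283) = (-335 - 478)*((-10 + 4/(-2)²) - 283) = -813*((-10 + (¼)*4) - 283) = -813*((-10 + 1) - 283) = -813*(-9 - 283) = -813*(-292) = 237396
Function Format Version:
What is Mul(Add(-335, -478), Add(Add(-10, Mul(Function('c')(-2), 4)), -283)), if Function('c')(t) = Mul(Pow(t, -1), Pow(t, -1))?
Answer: 237396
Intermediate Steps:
Function('c')(t) = Pow(t, -2)
Mul(Add(-335, -478), Add(Add(-10, Mul(Function('c')(-2), 4)), -283)) = Mul(Add(-335, -478), Add(Add(-10, Mul(Pow(-2, -2), 4)), -283)) = Mul(-813, Add(Add(-10, Mul(Rational(1, 4), 4)), -283)) = Mul(-813, Add(Add(-10, 1), -283)) = Mul(-813, Add(-9, -283)) = Mul(-813, -292) = 237396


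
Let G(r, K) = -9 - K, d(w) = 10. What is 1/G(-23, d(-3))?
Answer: -1/19 ≈ -0.052632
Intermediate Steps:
1/G(-23, d(-3)) = 1/(-9 - 1*10) = 1/(-9 - 10) = 1/(-19) = -1/19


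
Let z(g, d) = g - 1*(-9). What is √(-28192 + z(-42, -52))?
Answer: 5*I*√1129 ≈ 168.0*I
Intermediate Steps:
z(g, d) = 9 + g (z(g, d) = g + 9 = 9 + g)
√(-28192 + z(-42, -52)) = √(-28192 + (9 - 42)) = √(-28192 - 33) = √(-28225) = 5*I*√1129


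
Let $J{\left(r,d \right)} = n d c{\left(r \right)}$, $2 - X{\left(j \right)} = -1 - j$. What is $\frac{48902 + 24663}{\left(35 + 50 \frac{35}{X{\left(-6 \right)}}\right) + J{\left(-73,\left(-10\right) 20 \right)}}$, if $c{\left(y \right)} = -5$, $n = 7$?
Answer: $\frac{44139}{3871} \approx 11.402$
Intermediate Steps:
$X{\left(j \right)} = 3 + j$ ($X{\left(j \right)} = 2 - \left(-1 - j\right) = 2 + \left(1 + j\right) = 3 + j$)
$J{\left(r,d \right)} = - 35 d$ ($J{\left(r,d \right)} = 7 d \left(-5\right) = 7 \left(- 5 d\right) = - 35 d$)
$\frac{48902 + 24663}{\left(35 + 50 \frac{35}{X{\left(-6 \right)}}\right) + J{\left(-73,\left(-10\right) 20 \right)}} = \frac{48902 + 24663}{\left(35 + 50 \frac{35}{3 - 6}\right) - 35 \left(\left(-10\right) 20\right)} = \frac{73565}{\left(35 + 50 \frac{35}{-3}\right) - -7000} = \frac{73565}{\left(35 + 50 \cdot 35 \left(- \frac{1}{3}\right)\right) + 7000} = \frac{73565}{\left(35 + 50 \left(- \frac{35}{3}\right)\right) + 7000} = \frac{73565}{\left(35 - \frac{1750}{3}\right) + 7000} = \frac{73565}{- \frac{1645}{3} + 7000} = \frac{73565}{\frac{19355}{3}} = 73565 \cdot \frac{3}{19355} = \frac{44139}{3871}$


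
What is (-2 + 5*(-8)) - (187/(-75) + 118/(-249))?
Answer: -80993/2075 ≈ -39.033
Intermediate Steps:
(-2 + 5*(-8)) - (187/(-75) + 118/(-249)) = (-2 - 40) - (187*(-1/75) + 118*(-1/249)) = -42 - (-187/75 - 118/249) = -42 - 1*(-6157/2075) = -42 + 6157/2075 = -80993/2075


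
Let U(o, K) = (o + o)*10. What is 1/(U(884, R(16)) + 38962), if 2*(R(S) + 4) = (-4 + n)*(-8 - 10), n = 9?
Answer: 1/56642 ≈ 1.7655e-5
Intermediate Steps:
R(S) = -49 (R(S) = -4 + ((-4 + 9)*(-8 - 10))/2 = -4 + (5*(-18))/2 = -4 + (½)*(-90) = -4 - 45 = -49)
U(o, K) = 20*o (U(o, K) = (2*o)*10 = 20*o)
1/(U(884, R(16)) + 38962) = 1/(20*884 + 38962) = 1/(17680 + 38962) = 1/56642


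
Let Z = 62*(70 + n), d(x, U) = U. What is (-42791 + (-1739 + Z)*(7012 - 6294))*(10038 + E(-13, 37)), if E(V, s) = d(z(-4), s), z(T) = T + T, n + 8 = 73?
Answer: 47536540025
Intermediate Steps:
n = 65 (n = -8 + 73 = 65)
z(T) = 2*T
Z = 8370 (Z = 62*(70 + 65) = 62*135 = 8370)
E(V, s) = s
(-42791 + (-1739 + Z)*(7012 - 6294))*(10038 + E(-13, 37)) = (-42791 + (-1739 + 8370)*(7012 - 6294))*(10038 + 37) = (-42791 + 6631*718)*10075 = (-42791 + 4761058)*10075 = 4718267*10075 = 47536540025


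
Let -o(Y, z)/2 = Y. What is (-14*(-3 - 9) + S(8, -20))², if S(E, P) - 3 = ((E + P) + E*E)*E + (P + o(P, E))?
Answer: 368449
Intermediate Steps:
o(Y, z) = -2*Y
S(E, P) = 3 - P + E*(E + P + E²) (S(E, P) = 3 + (((E + P) + E*E)*E + (P - 2*P)) = 3 + (((E + P) + E²)*E - P) = 3 + ((E + P + E²)*E - P) = 3 + (E*(E + P + E²) - P) = 3 + (-P + E*(E + P + E²)) = 3 - P + E*(E + P + E²))
(-14*(-3 - 9) + S(8, -20))² = (-14*(-3 - 9) + (3 + 8² + 8³ - 1*(-20) + 8*(-20)))² = (-14*(-12) + (3 + 64 + 512 + 20 - 160))² = (168 + 439)² = 607² = 368449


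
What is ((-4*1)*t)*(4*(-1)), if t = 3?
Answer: 48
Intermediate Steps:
((-4*1)*t)*(4*(-1)) = (-4*1*3)*(4*(-1)) = -4*3*(-4) = -12*(-4) = 48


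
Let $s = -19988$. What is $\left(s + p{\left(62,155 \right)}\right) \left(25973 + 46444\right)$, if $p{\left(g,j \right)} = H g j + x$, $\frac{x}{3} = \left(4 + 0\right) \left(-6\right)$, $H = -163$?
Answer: $-114888846330$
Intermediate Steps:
$x = -72$ ($x = 3 \left(4 + 0\right) \left(-6\right) = 3 \cdot 4 \left(-6\right) = 3 \left(-24\right) = -72$)
$p{\left(g,j \right)} = -72 - 163 g j$ ($p{\left(g,j \right)} = - 163 g j - 72 = -72 - 163 g j$)
$\left(s + p{\left(62,155 \right)}\right) \left(25973 + 46444\right) = \left(-19988 - \left(72 + 10106 \cdot 155\right)\right) \left(25973 + 46444\right) = \left(-19988 - 1566502\right) 72417 = \left(-1586490\right) 72417 = -114888846330$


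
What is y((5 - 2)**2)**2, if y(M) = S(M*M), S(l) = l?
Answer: 6561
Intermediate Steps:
y(M) = M**2 (y(M) = M*M = M**2)
y((5 - 2)**2)**2 = (((5 - 2)**2)**2)**2 = ((3**2)**2)**2 = (9**2)**2 = 81**2 = 6561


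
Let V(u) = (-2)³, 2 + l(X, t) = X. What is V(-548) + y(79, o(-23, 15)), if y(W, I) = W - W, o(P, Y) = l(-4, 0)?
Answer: -8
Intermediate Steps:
l(X, t) = -2 + X
o(P, Y) = -6 (o(P, Y) = -2 - 4 = -6)
V(u) = -8
y(W, I) = 0
V(-548) + y(79, o(-23, 15)) = -8 + 0 = -8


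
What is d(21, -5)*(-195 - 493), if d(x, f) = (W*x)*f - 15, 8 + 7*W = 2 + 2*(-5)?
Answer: -154800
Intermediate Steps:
W = -16/7 (W = -8/7 + (2 + 2*(-5))/7 = -8/7 + (2 - 10)/7 = -8/7 + (1/7)*(-8) = -8/7 - 8/7 = -16/7 ≈ -2.2857)
d(x, f) = -15 - 16*f*x/7 (d(x, f) = (-16*x/7)*f - 15 = -16*f*x/7 - 15 = -15 - 16*f*x/7)
d(21, -5)*(-195 - 493) = (-15 - 16/7*(-5)*21)*(-195 - 493) = (-15 + 240)*(-688) = 225*(-688) = -154800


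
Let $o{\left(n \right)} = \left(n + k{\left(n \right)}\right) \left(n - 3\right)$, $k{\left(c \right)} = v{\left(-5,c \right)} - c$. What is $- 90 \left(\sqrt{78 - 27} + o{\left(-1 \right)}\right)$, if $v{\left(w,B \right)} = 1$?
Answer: $360 - 90 \sqrt{51} \approx -282.73$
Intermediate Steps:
$k{\left(c \right)} = 1 - c$
$o{\left(n \right)} = -3 + n$ ($o{\left(n \right)} = \left(n - \left(-1 + n\right)\right) \left(n - 3\right) = 1 \left(-3 + n\right) = -3 + n$)
$- 90 \left(\sqrt{78 - 27} + o{\left(-1 \right)}\right) = - 90 \left(\sqrt{78 - 27} - 4\right) = - 90 \left(\sqrt{51} - 4\right) = - 90 \left(-4 + \sqrt{51}\right) = 360 - 90 \sqrt{51}$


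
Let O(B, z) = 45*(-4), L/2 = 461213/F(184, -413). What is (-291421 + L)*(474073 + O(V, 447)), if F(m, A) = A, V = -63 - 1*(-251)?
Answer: -8210487263001/59 ≈ -1.3916e+11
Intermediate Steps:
V = 188 (V = -63 + 251 = 188)
L = -922426/413 (L = 2*(461213/(-413)) = 2*(461213*(-1/413)) = 2*(-461213/413) = -922426/413 ≈ -2233.5)
O(B, z) = -180
(-291421 + L)*(474073 + O(V, 447)) = (-291421 - 922426/413)*(474073 - 180) = -121279299/413*473893 = -8210487263001/59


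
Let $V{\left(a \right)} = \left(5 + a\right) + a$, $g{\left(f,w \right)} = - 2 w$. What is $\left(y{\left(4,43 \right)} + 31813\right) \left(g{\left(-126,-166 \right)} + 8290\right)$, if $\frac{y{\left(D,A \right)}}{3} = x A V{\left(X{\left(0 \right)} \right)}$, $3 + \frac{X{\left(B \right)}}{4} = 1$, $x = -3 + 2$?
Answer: $286526304$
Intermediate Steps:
$x = -1$
$X{\left(B \right)} = -8$ ($X{\left(B \right)} = -12 + 4 \cdot 1 = -12 + 4 = -8$)
$V{\left(a \right)} = 5 + 2 a$
$y{\left(D,A \right)} = 33 A$ ($y{\left(D,A \right)} = 3 - A \left(5 + 2 \left(-8\right)\right) = 3 - A \left(5 - 16\right) = 3 - A \left(-11\right) = 3 \cdot 11 A = 33 A$)
$\left(y{\left(4,43 \right)} + 31813\right) \left(g{\left(-126,-166 \right)} + 8290\right) = \left(33 \cdot 43 + 31813\right) \left(\left(-2\right) \left(-166\right) + 8290\right) = \left(1419 + 31813\right) \left(332 + 8290\right) = 33232 \cdot 8622 = 286526304$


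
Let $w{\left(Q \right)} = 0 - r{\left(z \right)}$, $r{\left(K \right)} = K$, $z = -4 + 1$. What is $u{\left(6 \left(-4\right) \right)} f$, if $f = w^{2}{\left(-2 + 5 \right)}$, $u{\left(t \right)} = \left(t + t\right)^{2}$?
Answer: $20736$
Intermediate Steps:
$z = -3$
$u{\left(t \right)} = 4 t^{2}$ ($u{\left(t \right)} = \left(2 t\right)^{2} = 4 t^{2}$)
$w{\left(Q \right)} = 3$ ($w{\left(Q \right)} = 0 - -3 = 0 + 3 = 3$)
$f = 9$ ($f = 3^{2} = 9$)
$u{\left(6 \left(-4\right) \right)} f = 4 \left(6 \left(-4\right)\right)^{2} \cdot 9 = 4 \left(-24\right)^{2} \cdot 9 = 4 \cdot 576 \cdot 9 = 2304 \cdot 9 = 20736$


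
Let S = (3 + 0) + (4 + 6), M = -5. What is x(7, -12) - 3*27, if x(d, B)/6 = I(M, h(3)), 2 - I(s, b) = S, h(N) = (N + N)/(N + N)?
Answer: -147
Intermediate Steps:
h(N) = 1 (h(N) = (2*N)/((2*N)) = (2*N)*(1/(2*N)) = 1)
S = 13 (S = 3 + 10 = 13)
I(s, b) = -11 (I(s, b) = 2 - 1*13 = 2 - 13 = -11)
x(d, B) = -66 (x(d, B) = 6*(-11) = -66)
x(7, -12) - 3*27 = -66 - 3*27 = -66 - 81 = -147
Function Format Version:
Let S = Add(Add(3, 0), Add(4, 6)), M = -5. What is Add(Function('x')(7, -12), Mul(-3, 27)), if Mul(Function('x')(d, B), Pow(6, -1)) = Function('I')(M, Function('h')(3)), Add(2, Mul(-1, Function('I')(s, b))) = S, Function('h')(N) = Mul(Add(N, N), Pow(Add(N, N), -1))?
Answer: -147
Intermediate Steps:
Function('h')(N) = 1 (Function('h')(N) = Mul(Mul(2, N), Pow(Mul(2, N), -1)) = Mul(Mul(2, N), Mul(Rational(1, 2), Pow(N, -1))) = 1)
S = 13 (S = Add(3, 10) = 13)
Function('I')(s, b) = -11 (Function('I')(s, b) = Add(2, Mul(-1, 13)) = Add(2, -13) = -11)
Function('x')(d, B) = -66 (Function('x')(d, B) = Mul(6, -11) = -66)
Add(Function('x')(7, -12), Mul(-3, 27)) = Add(-66, Mul(-3, 27)) = Add(-66, -81) = -147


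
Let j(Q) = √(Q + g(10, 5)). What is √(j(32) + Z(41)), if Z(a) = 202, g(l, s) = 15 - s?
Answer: √(202 + √42) ≈ 14.439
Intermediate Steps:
j(Q) = √(10 + Q) (j(Q) = √(Q + (15 - 1*5)) = √(Q + (15 - 5)) = √(Q + 10) = √(10 + Q))
√(j(32) + Z(41)) = √(√(10 + 32) + 202) = √(√42 + 202) = √(202 + √42)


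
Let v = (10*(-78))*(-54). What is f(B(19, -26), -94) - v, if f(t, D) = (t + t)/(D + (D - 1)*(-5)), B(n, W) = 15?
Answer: -5349230/127 ≈ -42120.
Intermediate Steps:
f(t, D) = 2*t/(5 - 4*D) (f(t, D) = (2*t)/(D + (-1 + D)*(-5)) = (2*t)/(D + (5 - 5*D)) = (2*t)/(5 - 4*D) = 2*t/(5 - 4*D))
v = 42120 (v = -780*(-54) = 42120)
f(B(19, -26), -94) - v = -2*15/(-5 + 4*(-94)) - 1*42120 = -2*15/(-5 - 376) - 42120 = -2*15/(-381) - 42120 = -2*15*(-1/381) - 42120 = 10/127 - 42120 = -5349230/127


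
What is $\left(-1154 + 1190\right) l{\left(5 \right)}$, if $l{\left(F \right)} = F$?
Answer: $180$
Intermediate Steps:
$\left(-1154 + 1190\right) l{\left(5 \right)} = \left(-1154 + 1190\right) 5 = 36 \cdot 5 = 180$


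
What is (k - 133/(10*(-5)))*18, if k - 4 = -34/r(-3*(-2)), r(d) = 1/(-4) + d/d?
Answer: -17403/25 ≈ -696.12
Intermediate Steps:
r(d) = 3/4 (r(d) = 1*(-1/4) + 1 = -1/4 + 1 = 3/4)
k = -124/3 (k = 4 - 34/3/4 = 4 - 34*4/3 = 4 - 136/3 = -124/3 ≈ -41.333)
(k - 133/(10*(-5)))*18 = (-124/3 - 133/(10*(-5)))*18 = (-124/3 - 133/(-50))*18 = (-124/3 - 133*(-1/50))*18 = (-124/3 + 133/50)*18 = -5801/150*18 = -17403/25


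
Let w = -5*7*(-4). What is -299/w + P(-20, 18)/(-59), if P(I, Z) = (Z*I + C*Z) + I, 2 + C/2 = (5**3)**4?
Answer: -1230468704361/8260 ≈ -1.4897e+8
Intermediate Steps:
C = 488281246 (C = -4 + 2*(5**3)**4 = -4 + 2*125**4 = -4 + 2*244140625 = -4 + 488281250 = 488281246)
P(I, Z) = I + 488281246*Z + I*Z (P(I, Z) = (Z*I + 488281246*Z) + I = (I*Z + 488281246*Z) + I = (488281246*Z + I*Z) + I = I + 488281246*Z + I*Z)
w = 140 (w = -35*(-4) = 140)
-299/w + P(-20, 18)/(-59) = -299/140 + (-20 + 488281246*18 - 20*18)/(-59) = -299*1/140 + (-20 + 8789062428 - 360)*(-1/59) = -299/140 + 8789062048*(-1/59) = -299/140 - 8789062048/59 = -1230468704361/8260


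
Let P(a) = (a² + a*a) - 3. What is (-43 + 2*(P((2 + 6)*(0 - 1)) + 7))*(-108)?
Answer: -23868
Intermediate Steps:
P(a) = -3 + 2*a² (P(a) = (a² + a²) - 3 = 2*a² - 3 = -3 + 2*a²)
(-43 + 2*(P((2 + 6)*(0 - 1)) + 7))*(-108) = (-43 + 2*((-3 + 2*((2 + 6)*(0 - 1))²) + 7))*(-108) = (-43 + 2*((-3 + 2*(8*(-1))²) + 7))*(-108) = (-43 + 2*((-3 + 2*(-8)²) + 7))*(-108) = (-43 + 2*((-3 + 2*64) + 7))*(-108) = (-43 + 2*((-3 + 128) + 7))*(-108) = (-43 + 2*(125 + 7))*(-108) = (-43 + 2*132)*(-108) = (-43 + 264)*(-108) = 221*(-108) = -23868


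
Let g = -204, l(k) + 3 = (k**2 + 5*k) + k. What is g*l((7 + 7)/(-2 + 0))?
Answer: -816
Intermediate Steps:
l(k) = -3 + k**2 + 6*k (l(k) = -3 + ((k**2 + 5*k) + k) = -3 + (k**2 + 6*k) = -3 + k**2 + 6*k)
g*l((7 + 7)/(-2 + 0)) = -204*(-3 + ((7 + 7)/(-2 + 0))**2 + 6*((7 + 7)/(-2 + 0))) = -204*(-3 + (14/(-2))**2 + 6*(14/(-2))) = -204*(-3 + (14*(-1/2))**2 + 6*(14*(-1/2))) = -204*(-3 + (-7)**2 + 6*(-7)) = -204*(-3 + 49 - 42) = -204*4 = -816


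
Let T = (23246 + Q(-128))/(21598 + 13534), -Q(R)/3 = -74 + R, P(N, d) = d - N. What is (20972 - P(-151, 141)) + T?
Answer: 181638403/8783 ≈ 20681.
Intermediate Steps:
Q(R) = 222 - 3*R (Q(R) = -3*(-74 + R) = 222 - 3*R)
T = 5963/8783 (T = (23246 + (222 - 3*(-128)))/(21598 + 13534) = (23246 + (222 + 384))/35132 = (23246 + 606)*(1/35132) = 23852*(1/35132) = 5963/8783 ≈ 0.67893)
(20972 - P(-151, 141)) + T = (20972 - (141 - 1*(-151))) + 5963/8783 = (20972 - (141 + 151)) + 5963/8783 = (20972 - 1*292) + 5963/8783 = (20972 - 292) + 5963/8783 = 20680 + 5963/8783 = 181638403/8783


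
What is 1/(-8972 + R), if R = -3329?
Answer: -1/12301 ≈ -8.1294e-5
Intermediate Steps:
1/(-8972 + R) = 1/(-8972 - 3329) = 1/(-12301) = -1/12301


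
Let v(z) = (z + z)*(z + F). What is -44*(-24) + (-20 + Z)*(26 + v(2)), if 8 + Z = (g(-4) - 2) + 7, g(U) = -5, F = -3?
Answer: 440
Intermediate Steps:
v(z) = 2*z*(-3 + z) (v(z) = (z + z)*(z - 3) = (2*z)*(-3 + z) = 2*z*(-3 + z))
Z = -8 (Z = -8 + ((-5 - 2) + 7) = -8 + (-7 + 7) = -8 + 0 = -8)
-44*(-24) + (-20 + Z)*(26 + v(2)) = -44*(-24) + (-20 - 8)*(26 + 2*2*(-3 + 2)) = 1056 - 28*(26 + 2*2*(-1)) = 1056 - 28*(26 - 4) = 1056 - 28*22 = 1056 - 616 = 440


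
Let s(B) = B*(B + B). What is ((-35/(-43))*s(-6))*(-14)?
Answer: -35280/43 ≈ -820.46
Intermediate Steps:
s(B) = 2*B² (s(B) = B*(2*B) = 2*B²)
((-35/(-43))*s(-6))*(-14) = ((-35/(-43))*(2*(-6)²))*(-14) = ((-35*(-1/43))*(2*36))*(-14) = ((35/43)*72)*(-14) = (2520/43)*(-14) = -35280/43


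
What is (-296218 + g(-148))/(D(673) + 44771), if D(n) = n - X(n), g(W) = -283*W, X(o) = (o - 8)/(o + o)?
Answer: -14884068/2659433 ≈ -5.5967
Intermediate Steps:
X(o) = (-8 + o)/(2*o) (X(o) = (-8 + o)/((2*o)) = (-8 + o)*(1/(2*o)) = (-8 + o)/(2*o))
D(n) = n - (-8 + n)/(2*n)
(-296218 + g(-148))/(D(673) + 44771) = (-296218 - 283*(-148))/((-1/2 + 673 + 4/673) + 44771) = (-296218 + 41884)/((-1/2 + 673 + 4*(1/673)) + 44771) = -254334/((-1/2 + 673 + 4/673) + 44771) = -254334/(905193/1346 + 44771) = -254334/61166959/1346 = -254334*1346/61166959 = -14884068/2659433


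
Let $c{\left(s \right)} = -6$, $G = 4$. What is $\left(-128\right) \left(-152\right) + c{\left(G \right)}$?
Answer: $19450$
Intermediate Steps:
$\left(-128\right) \left(-152\right) + c{\left(G \right)} = \left(-128\right) \left(-152\right) - 6 = 19456 - 6 = 19450$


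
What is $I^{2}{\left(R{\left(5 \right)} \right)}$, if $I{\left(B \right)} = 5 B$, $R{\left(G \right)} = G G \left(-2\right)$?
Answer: $62500$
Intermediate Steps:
$R{\left(G \right)} = - 2 G^{2}$ ($R{\left(G \right)} = G^{2} \left(-2\right) = - 2 G^{2}$)
$I^{2}{\left(R{\left(5 \right)} \right)} = \left(5 \left(- 2 \cdot 5^{2}\right)\right)^{2} = \left(5 \left(\left(-2\right) 25\right)\right)^{2} = \left(5 \left(-50\right)\right)^{2} = \left(-250\right)^{2} = 62500$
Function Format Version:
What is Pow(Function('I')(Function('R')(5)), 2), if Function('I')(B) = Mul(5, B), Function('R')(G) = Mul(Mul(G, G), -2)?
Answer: 62500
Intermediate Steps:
Function('R')(G) = Mul(-2, Pow(G, 2)) (Function('R')(G) = Mul(Pow(G, 2), -2) = Mul(-2, Pow(G, 2)))
Pow(Function('I')(Function('R')(5)), 2) = Pow(Mul(5, Mul(-2, Pow(5, 2))), 2) = Pow(Mul(5, Mul(-2, 25)), 2) = Pow(Mul(5, -50), 2) = Pow(-250, 2) = 62500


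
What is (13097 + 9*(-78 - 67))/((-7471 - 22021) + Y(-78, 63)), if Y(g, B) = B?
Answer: -11792/29429 ≈ -0.40069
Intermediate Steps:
(13097 + 9*(-78 - 67))/((-7471 - 22021) + Y(-78, 63)) = (13097 + 9*(-78 - 67))/((-7471 - 22021) + 63) = (13097 + 9*(-145))/(-29492 + 63) = (13097 - 1305)/(-29429) = 11792*(-1/29429) = -11792/29429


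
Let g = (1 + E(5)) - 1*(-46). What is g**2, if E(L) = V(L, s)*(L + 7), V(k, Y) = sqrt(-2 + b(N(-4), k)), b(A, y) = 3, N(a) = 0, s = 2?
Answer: 3481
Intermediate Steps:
V(k, Y) = 1 (V(k, Y) = sqrt(-2 + 3) = sqrt(1) = 1)
E(L) = 7 + L (E(L) = 1*(L + 7) = 1*(7 + L) = 7 + L)
g = 59 (g = (1 + (7 + 5)) - 1*(-46) = (1 + 12) + 46 = 13 + 46 = 59)
g**2 = 59**2 = 3481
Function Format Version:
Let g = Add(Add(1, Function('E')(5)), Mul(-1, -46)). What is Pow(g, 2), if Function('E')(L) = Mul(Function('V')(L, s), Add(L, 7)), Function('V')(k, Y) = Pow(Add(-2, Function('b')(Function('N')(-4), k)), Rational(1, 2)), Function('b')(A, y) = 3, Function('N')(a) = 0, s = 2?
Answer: 3481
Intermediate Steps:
Function('V')(k, Y) = 1 (Function('V')(k, Y) = Pow(Add(-2, 3), Rational(1, 2)) = Pow(1, Rational(1, 2)) = 1)
Function('E')(L) = Add(7, L) (Function('E')(L) = Mul(1, Add(L, 7)) = Mul(1, Add(7, L)) = Add(7, L))
g = 59 (g = Add(Add(1, Add(7, 5)), Mul(-1, -46)) = Add(Add(1, 12), 46) = Add(13, 46) = 59)
Pow(g, 2) = Pow(59, 2) = 3481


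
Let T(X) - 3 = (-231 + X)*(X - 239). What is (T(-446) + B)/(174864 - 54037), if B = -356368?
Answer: 15340/17261 ≈ 0.88871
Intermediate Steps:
T(X) = 3 + (-239 + X)*(-231 + X) (T(X) = 3 + (-231 + X)*(X - 239) = 3 + (-231 + X)*(-239 + X) = 3 + (-239 + X)*(-231 + X))
(T(-446) + B)/(174864 - 54037) = ((55212 + (-446)**2 - 470*(-446)) - 356368)/(174864 - 54037) = ((55212 + 198916 + 209620) - 356368)/120827 = (463748 - 356368)*(1/120827) = 107380*(1/120827) = 15340/17261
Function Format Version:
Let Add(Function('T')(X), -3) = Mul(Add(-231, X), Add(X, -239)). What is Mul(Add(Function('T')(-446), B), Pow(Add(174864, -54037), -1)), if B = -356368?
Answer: Rational(15340, 17261) ≈ 0.88871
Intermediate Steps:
Function('T')(X) = Add(3, Mul(Add(-239, X), Add(-231, X))) (Function('T')(X) = Add(3, Mul(Add(-231, X), Add(X, -239))) = Add(3, Mul(Add(-231, X), Add(-239, X))) = Add(3, Mul(Add(-239, X), Add(-231, X))))
Mul(Add(Function('T')(-446), B), Pow(Add(174864, -54037), -1)) = Mul(Add(Add(55212, Pow(-446, 2), Mul(-470, -446)), -356368), Pow(Add(174864, -54037), -1)) = Mul(Add(Add(55212, 198916, 209620), -356368), Pow(120827, -1)) = Mul(Add(463748, -356368), Rational(1, 120827)) = Mul(107380, Rational(1, 120827)) = Rational(15340, 17261)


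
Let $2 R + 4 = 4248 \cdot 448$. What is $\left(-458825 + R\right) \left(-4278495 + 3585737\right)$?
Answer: $-341339185550$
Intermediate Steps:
$R = 951550$ ($R = -2 + \frac{4248 \cdot 448}{2} = -2 + \frac{1}{2} \cdot 1903104 = -2 + 951552 = 951550$)
$\left(-458825 + R\right) \left(-4278495 + 3585737\right) = \left(-458825 + 951550\right) \left(-4278495 + 3585737\right) = 492725 \left(-692758\right) = -341339185550$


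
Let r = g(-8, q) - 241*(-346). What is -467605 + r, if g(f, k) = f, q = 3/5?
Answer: -384227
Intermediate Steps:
q = 3/5 (q = 3*(1/5) = 3/5 ≈ 0.60000)
r = 83378 (r = -8 - 241*(-346) = -8 + 83386 = 83378)
-467605 + r = -467605 + 83378 = -384227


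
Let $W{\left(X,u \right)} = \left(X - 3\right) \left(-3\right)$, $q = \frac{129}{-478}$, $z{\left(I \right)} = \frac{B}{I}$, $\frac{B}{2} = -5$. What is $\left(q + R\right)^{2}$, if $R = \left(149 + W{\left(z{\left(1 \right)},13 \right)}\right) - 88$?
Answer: $\frac{2272524241}{228484} \approx 9946.1$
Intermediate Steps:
$B = -10$ ($B = 2 \left(-5\right) = -10$)
$z{\left(I \right)} = - \frac{10}{I}$
$q = - \frac{129}{478}$ ($q = 129 \left(- \frac{1}{478}\right) = - \frac{129}{478} \approx -0.26987$)
$W{\left(X,u \right)} = 9 - 3 X$ ($W{\left(X,u \right)} = \left(-3 + X\right) \left(-3\right) = 9 - 3 X$)
$R = 100$ ($R = \left(149 - \left(-9 + 3 \left(- \frac{10}{1}\right)\right)\right) - 88 = \left(149 - \left(-9 + 3 \left(\left(-10\right) 1\right)\right)\right) - 88 = \left(149 + \left(9 - -30\right)\right) - 88 = \left(149 + \left(9 + 30\right)\right) - 88 = \left(149 + 39\right) - 88 = 188 - 88 = 100$)
$\left(q + R\right)^{2} = \left(- \frac{129}{478} + 100\right)^{2} = \left(\frac{47671}{478}\right)^{2} = \frac{2272524241}{228484}$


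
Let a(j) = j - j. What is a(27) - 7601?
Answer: -7601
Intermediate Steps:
a(j) = 0
a(27) - 7601 = 0 - 7601 = -7601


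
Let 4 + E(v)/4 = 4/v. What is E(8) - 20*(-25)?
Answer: 486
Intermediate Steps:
E(v) = -16 + 16/v (E(v) = -16 + 4*(4/v) = -16 + 16/v)
E(8) - 20*(-25) = (-16 + 16/8) - 20*(-25) = (-16 + 16*(⅛)) + 500 = (-16 + 2) + 500 = -14 + 500 = 486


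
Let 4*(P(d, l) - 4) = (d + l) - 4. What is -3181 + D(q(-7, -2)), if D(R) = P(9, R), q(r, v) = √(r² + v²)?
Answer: -12703/4 + √53/4 ≈ -3173.9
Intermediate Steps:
P(d, l) = 3 + d/4 + l/4 (P(d, l) = 4 + ((d + l) - 4)/4 = 4 + (-4 + d + l)/4 = 4 + (-1 + d/4 + l/4) = 3 + d/4 + l/4)
D(R) = 21/4 + R/4 (D(R) = 3 + (¼)*9 + R/4 = 3 + 9/4 + R/4 = 21/4 + R/4)
-3181 + D(q(-7, -2)) = -3181 + (21/4 + √((-7)² + (-2)²)/4) = -3181 + (21/4 + √(49 + 4)/4) = -3181 + (21/4 + √53/4) = -12703/4 + √53/4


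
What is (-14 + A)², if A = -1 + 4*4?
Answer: 1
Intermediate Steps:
A = 15 (A = -1 + 16 = 15)
(-14 + A)² = (-14 + 15)² = 1² = 1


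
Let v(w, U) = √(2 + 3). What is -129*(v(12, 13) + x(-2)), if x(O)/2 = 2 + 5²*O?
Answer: 12384 - 129*√5 ≈ 12096.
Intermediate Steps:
x(O) = 4 + 50*O (x(O) = 2*(2 + 5²*O) = 2*(2 + 25*O) = 4 + 50*O)
v(w, U) = √5
-129*(v(12, 13) + x(-2)) = -129*(√5 + (4 + 50*(-2))) = -129*(√5 + (4 - 100)) = -129*(√5 - 96) = -129*(-96 + √5) = 12384 - 129*√5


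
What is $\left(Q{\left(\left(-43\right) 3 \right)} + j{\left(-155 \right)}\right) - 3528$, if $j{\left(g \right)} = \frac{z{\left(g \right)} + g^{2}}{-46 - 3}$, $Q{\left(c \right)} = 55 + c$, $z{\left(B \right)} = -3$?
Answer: $- \frac{200520}{49} \approx -4092.2$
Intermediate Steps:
$j{\left(g \right)} = \frac{3}{49} - \frac{g^{2}}{49}$ ($j{\left(g \right)} = \frac{-3 + g^{2}}{-46 - 3} = \frac{-3 + g^{2}}{-49} = \left(-3 + g^{2}\right) \left(- \frac{1}{49}\right) = \frac{3}{49} - \frac{g^{2}}{49}$)
$\left(Q{\left(\left(-43\right) 3 \right)} + j{\left(-155 \right)}\right) - 3528 = \left(\left(55 - 129\right) + \left(\frac{3}{49} - \frac{\left(-155\right)^{2}}{49}\right)\right) - 3528 = \left(\left(55 - 129\right) + \left(\frac{3}{49} - \frac{24025}{49}\right)\right) - 3528 = \left(-74 + \left(\frac{3}{49} - \frac{24025}{49}\right)\right) - 3528 = \left(-74 - \frac{24022}{49}\right) - 3528 = - \frac{27648}{49} - 3528 = - \frac{200520}{49}$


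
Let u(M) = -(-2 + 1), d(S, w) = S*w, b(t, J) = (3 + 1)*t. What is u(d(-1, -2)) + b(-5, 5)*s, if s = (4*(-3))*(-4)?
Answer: -959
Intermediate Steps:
b(t, J) = 4*t
u(M) = 1 (u(M) = -1*(-1) = 1)
s = 48 (s = -12*(-4) = 48)
u(d(-1, -2)) + b(-5, 5)*s = 1 + (4*(-5))*48 = 1 - 20*48 = 1 - 960 = -959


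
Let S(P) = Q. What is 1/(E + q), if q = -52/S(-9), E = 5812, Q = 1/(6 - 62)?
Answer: 1/8724 ≈ 0.00011463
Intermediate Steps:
Q = -1/56 (Q = 1/(-56) = -1/56 ≈ -0.017857)
S(P) = -1/56
q = 2912 (q = -52/(-1/56) = -52*(-56) = 2912)
1/(E + q) = 1/(5812 + 2912) = 1/8724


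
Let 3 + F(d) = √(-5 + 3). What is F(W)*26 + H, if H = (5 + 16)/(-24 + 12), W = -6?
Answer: -319/4 + 26*I*√2 ≈ -79.75 + 36.77*I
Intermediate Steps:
H = -7/4 (H = 21/(-12) = 21*(-1/12) = -7/4 ≈ -1.7500)
F(d) = -3 + I*√2 (F(d) = -3 + √(-5 + 3) = -3 + √(-2) = -3 + I*√2)
F(W)*26 + H = (-3 + I*√2)*26 - 7/4 = (-78 + 26*I*√2) - 7/4 = -319/4 + 26*I*√2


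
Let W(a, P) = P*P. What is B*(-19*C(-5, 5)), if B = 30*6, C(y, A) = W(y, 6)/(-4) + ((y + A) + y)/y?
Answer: 27360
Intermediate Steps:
W(a, P) = P²
C(y, A) = -9 + (A + 2*y)/y (C(y, A) = 6²/(-4) + ((y + A) + y)/y = 36*(-¼) + ((A + y) + y)/y = -9 + (A + 2*y)/y)
B = 180
B*(-19*C(-5, 5)) = 180*(-19*(-7 + 5/(-5))) = 180*(-19*(-7 + 5*(-⅕))) = 180*(-19*(-7 - 1)) = 180*(-19*(-8)) = 180*152 = 27360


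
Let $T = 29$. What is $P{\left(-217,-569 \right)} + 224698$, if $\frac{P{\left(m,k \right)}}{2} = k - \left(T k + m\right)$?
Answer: $256996$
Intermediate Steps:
$P{\left(m,k \right)} = - 56 k - 2 m$ ($P{\left(m,k \right)} = 2 \left(k - \left(29 k + m\right)\right) = 2 \left(k - \left(m + 29 k\right)\right) = 2 \left(- m - 28 k\right) = - 56 k - 2 m$)
$P{\left(-217,-569 \right)} + 224698 = \left(\left(-56\right) \left(-569\right) - -434\right) + 224698 = \left(31864 + 434\right) + 224698 = 32298 + 224698 = 256996$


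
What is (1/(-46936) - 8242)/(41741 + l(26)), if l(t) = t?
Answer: -386846513/1960375912 ≈ -0.19733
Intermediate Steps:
(1/(-46936) - 8242)/(41741 + l(26)) = (1/(-46936) - 8242)/(41741 + 26) = (-1/46936 - 8242)/41767 = -386846513/46936*1/41767 = -386846513/1960375912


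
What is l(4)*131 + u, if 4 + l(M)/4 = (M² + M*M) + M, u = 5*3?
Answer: 16783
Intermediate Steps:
u = 15
l(M) = -16 + 4*M + 8*M² (l(M) = -16 + 4*((M² + M*M) + M) = -16 + 4*((M² + M²) + M) = -16 + 4*(2*M² + M) = -16 + 4*(M + 2*M²) = -16 + (4*M + 8*M²) = -16 + 4*M + 8*M²)
l(4)*131 + u = (-16 + 4*4 + 8*4²)*131 + 15 = (-16 + 16 + 8*16)*131 + 15 = (-16 + 16 + 128)*131 + 15 = 128*131 + 15 = 16768 + 15 = 16783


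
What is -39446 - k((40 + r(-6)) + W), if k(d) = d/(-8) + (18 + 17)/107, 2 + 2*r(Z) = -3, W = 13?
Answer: -67521305/1712 ≈ -39440.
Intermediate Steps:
r(Z) = -5/2 (r(Z) = -1 + (½)*(-3) = -1 - 3/2 = -5/2)
k(d) = 35/107 - d/8 (k(d) = d*(-⅛) + 35*(1/107) = -d/8 + 35/107 = 35/107 - d/8)
-39446 - k((40 + r(-6)) + W) = -39446 - (35/107 - ((40 - 5/2) + 13)/8) = -39446 - (35/107 - (75/2 + 13)/8) = -39446 - (35/107 - ⅛*101/2) = -39446 - (35/107 - 101/16) = -39446 - 1*(-10247/1712) = -39446 + 10247/1712 = -67521305/1712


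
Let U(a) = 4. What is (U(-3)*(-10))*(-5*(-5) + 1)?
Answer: -1040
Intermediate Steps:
(U(-3)*(-10))*(-5*(-5) + 1) = (4*(-10))*(-5*(-5) + 1) = -40*(25 + 1) = -40*26 = -1040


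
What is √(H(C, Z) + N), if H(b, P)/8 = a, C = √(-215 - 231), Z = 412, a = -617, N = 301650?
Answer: √296714 ≈ 544.71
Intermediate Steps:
C = I*√446 (C = √(-446) = I*√446 ≈ 21.119*I)
H(b, P) = -4936 (H(b, P) = 8*(-617) = -4936)
√(H(C, Z) + N) = √(-4936 + 301650) = √296714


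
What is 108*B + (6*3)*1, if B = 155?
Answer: 16758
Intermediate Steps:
108*B + (6*3)*1 = 108*155 + (6*3)*1 = 16740 + 18*1 = 16740 + 18 = 16758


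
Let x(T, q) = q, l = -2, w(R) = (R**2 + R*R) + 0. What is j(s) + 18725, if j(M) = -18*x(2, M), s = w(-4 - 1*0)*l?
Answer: 19877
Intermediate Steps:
w(R) = 2*R**2 (w(R) = (R**2 + R**2) + 0 = 2*R**2 + 0 = 2*R**2)
s = -64 (s = (2*(-4 - 1*0)**2)*(-2) = (2*(-4 + 0)**2)*(-2) = (2*(-4)**2)*(-2) = (2*16)*(-2) = 32*(-2) = -64)
j(M) = -18*M
j(s) + 18725 = -18*(-64) + 18725 = 1152 + 18725 = 19877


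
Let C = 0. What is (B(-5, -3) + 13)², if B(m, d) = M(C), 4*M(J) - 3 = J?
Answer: 3025/16 ≈ 189.06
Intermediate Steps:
M(J) = ¾ + J/4
B(m, d) = ¾ (B(m, d) = ¾ + (¼)*0 = ¾ + 0 = ¾)
(B(-5, -3) + 13)² = (¾ + 13)² = (55/4)² = 3025/16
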